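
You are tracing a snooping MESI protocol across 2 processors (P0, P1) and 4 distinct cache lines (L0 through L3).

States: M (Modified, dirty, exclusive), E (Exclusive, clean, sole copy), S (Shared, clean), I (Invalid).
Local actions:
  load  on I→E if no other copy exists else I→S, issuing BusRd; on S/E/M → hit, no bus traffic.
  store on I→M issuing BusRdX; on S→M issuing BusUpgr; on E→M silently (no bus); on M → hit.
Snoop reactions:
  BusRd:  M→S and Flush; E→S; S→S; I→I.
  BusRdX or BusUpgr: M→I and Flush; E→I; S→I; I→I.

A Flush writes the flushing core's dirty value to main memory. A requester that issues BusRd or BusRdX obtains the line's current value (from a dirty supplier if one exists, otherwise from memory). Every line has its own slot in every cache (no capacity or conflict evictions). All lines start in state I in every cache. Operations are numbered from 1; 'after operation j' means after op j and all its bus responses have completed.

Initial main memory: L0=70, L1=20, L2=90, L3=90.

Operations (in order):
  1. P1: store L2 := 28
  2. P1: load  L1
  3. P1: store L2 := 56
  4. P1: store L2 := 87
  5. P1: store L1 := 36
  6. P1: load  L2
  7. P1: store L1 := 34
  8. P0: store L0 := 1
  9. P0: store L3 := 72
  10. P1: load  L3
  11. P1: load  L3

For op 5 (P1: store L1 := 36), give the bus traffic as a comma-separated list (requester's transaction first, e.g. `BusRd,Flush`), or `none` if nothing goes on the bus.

1. P1: store L2 := 28  bus=[BusRdX]  L2: P0=I P1=M  mem[L2]=90
2. P1: load  L1  bus=[BusRd]  L1: P0=I P1=E  mem[L1]=20
3. P1: store L2 := 56  bus=[-]  L2: P0=I P1=M  mem[L2]=90
4. P1: store L2 := 87  bus=[-]  L2: P0=I P1=M  mem[L2]=90
5. P1: store L1 := 36  bus=[-]  L1: P0=I P1=M  mem[L1]=20
6. P1: load  L2  bus=[-]  L2: P0=I P1=M  mem[L2]=90
7. P1: store L1 := 34  bus=[-]  L1: P0=I P1=M  mem[L1]=20
8. P0: store L0 := 1  bus=[BusRdX]  L0: P0=M P1=I  mem[L0]=70
9. P0: store L3 := 72  bus=[BusRdX]  L3: P0=M P1=I  mem[L3]=90
10. P1: load  L3  bus=[BusRd,Flush]  L3: P0=S P1=S  mem[L3]=72
11. P1: load  L3  bus=[-]  L3: P0=S P1=S  mem[L3]=72

bus = none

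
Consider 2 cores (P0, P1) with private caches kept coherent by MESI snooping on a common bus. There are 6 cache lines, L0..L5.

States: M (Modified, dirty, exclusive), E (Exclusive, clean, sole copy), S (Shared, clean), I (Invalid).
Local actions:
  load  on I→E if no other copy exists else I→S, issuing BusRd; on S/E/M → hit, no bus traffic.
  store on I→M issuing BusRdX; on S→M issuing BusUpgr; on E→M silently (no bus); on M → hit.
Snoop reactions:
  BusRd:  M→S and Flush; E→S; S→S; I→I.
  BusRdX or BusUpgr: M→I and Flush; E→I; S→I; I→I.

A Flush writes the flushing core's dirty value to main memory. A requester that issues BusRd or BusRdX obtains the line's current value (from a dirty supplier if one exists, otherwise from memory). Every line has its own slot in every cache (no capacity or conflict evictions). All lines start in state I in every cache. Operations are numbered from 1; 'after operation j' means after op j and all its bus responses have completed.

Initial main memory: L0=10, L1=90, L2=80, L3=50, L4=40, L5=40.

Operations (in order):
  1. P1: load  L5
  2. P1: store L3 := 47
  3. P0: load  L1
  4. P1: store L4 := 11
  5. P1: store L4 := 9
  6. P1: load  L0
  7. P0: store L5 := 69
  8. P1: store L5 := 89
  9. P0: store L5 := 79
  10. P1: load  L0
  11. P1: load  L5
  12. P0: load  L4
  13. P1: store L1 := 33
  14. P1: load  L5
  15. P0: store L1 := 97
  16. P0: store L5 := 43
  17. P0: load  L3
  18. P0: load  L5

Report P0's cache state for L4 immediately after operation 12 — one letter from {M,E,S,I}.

[1] P1: load  L5 | P0:I, P1:E(40) | bus: BusRd
[2] P1: store L3 := 47 | P0:I, P1:M(47) | bus: BusRdX
[3] P0: load  L1 | P0:E(90), P1:I | bus: BusRd
[4] P1: store L4 := 11 | P0:I, P1:M(11) | bus: BusRdX
[5] P1: store L4 := 9 | P0:I, P1:M(9) | bus: none
[6] P1: load  L0 | P0:I, P1:E(10) | bus: BusRd
[7] P0: store L5 := 69 | P0:M(69), P1:I | bus: BusRdX
[8] P1: store L5 := 89 | P0:I, P1:M(89) | bus: BusRdX,Flush
[9] P0: store L5 := 79 | P0:M(79), P1:I | bus: BusRdX,Flush
[10] P1: load  L0 | P0:I, P1:E(10) | bus: none
[11] P1: load  L5 | P0:S(79), P1:S(79) | bus: BusRd,Flush
[12] P0: load  L4 | P0:S(9), P1:S(9) | bus: BusRd,Flush
[13] P1: store L1 := 33 | P0:I, P1:M(33) | bus: BusRdX
[14] P1: load  L5 | P0:S(79), P1:S(79) | bus: none
[15] P0: store L1 := 97 | P0:M(97), P1:I | bus: BusRdX,Flush
[16] P0: store L5 := 43 | P0:M(43), P1:I | bus: BusUpgr
[17] P0: load  L3 | P0:S(47), P1:S(47) | bus: BusRd,Flush
[18] P0: load  L5 | P0:M(43), P1:I | bus: none

state = S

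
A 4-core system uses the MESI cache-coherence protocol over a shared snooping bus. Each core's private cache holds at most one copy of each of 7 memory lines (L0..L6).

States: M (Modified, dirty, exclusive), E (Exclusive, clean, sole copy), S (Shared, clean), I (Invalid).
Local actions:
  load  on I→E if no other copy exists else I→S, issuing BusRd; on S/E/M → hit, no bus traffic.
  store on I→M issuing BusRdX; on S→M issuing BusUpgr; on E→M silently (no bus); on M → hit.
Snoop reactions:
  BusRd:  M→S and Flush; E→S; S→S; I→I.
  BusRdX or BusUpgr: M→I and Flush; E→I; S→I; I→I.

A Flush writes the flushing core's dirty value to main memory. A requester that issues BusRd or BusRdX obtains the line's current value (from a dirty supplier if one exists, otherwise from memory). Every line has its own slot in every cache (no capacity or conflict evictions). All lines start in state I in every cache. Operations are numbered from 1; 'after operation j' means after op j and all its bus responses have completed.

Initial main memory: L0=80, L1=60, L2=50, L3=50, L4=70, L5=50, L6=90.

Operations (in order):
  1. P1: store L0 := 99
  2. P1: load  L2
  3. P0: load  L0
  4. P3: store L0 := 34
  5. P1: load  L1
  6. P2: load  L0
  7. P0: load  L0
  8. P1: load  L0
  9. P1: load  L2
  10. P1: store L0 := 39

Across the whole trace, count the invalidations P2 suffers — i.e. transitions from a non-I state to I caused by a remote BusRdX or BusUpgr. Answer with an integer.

[1] P1: store L0 := 99 | P0:I, P1:M(99), P2:I, P3:I | bus: BusRdX
[2] P1: load  L2 | P0:I, P1:E(50), P2:I, P3:I | bus: BusRd
[3] P0: load  L0 | P0:S(99), P1:S(99), P2:I, P3:I | bus: BusRd,Flush
[4] P3: store L0 := 34 | P0:I, P1:I, P2:I, P3:M(34) | bus: BusRdX
[5] P1: load  L1 | P0:I, P1:E(60), P2:I, P3:I | bus: BusRd
[6] P2: load  L0 | P0:I, P1:I, P2:S(34), P3:S(34) | bus: BusRd,Flush
[7] P0: load  L0 | P0:S(34), P1:I, P2:S(34), P3:S(34) | bus: BusRd
[8] P1: load  L0 | P0:S(34), P1:S(34), P2:S(34), P3:S(34) | bus: BusRd
[9] P1: load  L2 | P0:I, P1:E(50), P2:I, P3:I | bus: none
[10] P1: store L0 := 39 | P0:I, P1:M(39), P2:I, P3:I | bus: BusUpgr

invalidations = 1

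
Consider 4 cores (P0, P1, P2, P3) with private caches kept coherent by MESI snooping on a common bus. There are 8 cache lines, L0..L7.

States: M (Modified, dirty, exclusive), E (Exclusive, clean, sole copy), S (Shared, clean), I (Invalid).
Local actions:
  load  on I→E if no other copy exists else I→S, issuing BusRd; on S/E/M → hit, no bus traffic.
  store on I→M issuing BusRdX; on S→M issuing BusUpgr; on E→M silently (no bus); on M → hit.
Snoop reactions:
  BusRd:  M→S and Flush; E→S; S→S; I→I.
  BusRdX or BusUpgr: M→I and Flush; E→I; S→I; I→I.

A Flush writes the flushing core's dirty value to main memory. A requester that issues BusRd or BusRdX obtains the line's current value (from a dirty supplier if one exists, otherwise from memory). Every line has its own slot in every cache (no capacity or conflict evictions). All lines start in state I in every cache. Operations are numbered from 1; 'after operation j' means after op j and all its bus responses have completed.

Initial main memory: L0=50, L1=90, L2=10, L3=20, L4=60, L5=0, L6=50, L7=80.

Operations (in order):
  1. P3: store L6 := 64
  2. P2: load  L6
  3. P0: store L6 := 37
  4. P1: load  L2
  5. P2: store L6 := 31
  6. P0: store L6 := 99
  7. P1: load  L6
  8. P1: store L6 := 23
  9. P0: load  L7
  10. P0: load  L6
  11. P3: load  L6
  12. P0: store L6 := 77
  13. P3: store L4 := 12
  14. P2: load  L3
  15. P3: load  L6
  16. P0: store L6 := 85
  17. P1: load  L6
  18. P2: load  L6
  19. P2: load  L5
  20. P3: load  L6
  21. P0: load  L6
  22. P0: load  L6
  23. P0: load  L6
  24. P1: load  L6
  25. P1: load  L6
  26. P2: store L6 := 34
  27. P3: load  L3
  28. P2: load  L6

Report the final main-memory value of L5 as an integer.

  op1 P3: store L6 := 64 → I/I/I/M on L6; bus BusRdX; mem=50
  op2 P2: load  L6 → I/I/S/S on L6; bus BusRd Flush; mem=64
  op3 P0: store L6 := 37 → M/I/I/I on L6; bus BusRdX; mem=64
  op4 P1: load  L2 → I/E/I/I on L2; bus BusRd; mem=10
  op5 P2: store L6 := 31 → I/I/M/I on L6; bus BusRdX Flush; mem=37
  op6 P0: store L6 := 99 → M/I/I/I on L6; bus BusRdX Flush; mem=31
  op7 P1: load  L6 → S/S/I/I on L6; bus BusRd Flush; mem=99
  op8 P1: store L6 := 23 → I/M/I/I on L6; bus BusUpgr; mem=99
  op9 P0: load  L7 → E/I/I/I on L7; bus BusRd; mem=80
  op10 P0: load  L6 → S/S/I/I on L6; bus BusRd Flush; mem=23
  op11 P3: load  L6 → S/S/I/S on L6; bus BusRd; mem=23
  op12 P0: store L6 := 77 → M/I/I/I on L6; bus BusUpgr; mem=23
  op13 P3: store L4 := 12 → I/I/I/M on L4; bus BusRdX; mem=60
  op14 P2: load  L3 → I/I/E/I on L3; bus BusRd; mem=20
  op15 P3: load  L6 → S/I/I/S on L6; bus BusRd Flush; mem=77
  op16 P0: store L6 := 85 → M/I/I/I on L6; bus BusUpgr; mem=77
  op17 P1: load  L6 → S/S/I/I on L6; bus BusRd Flush; mem=85
  op18 P2: load  L6 → S/S/S/I on L6; bus BusRd; mem=85
  op19 P2: load  L5 → I/I/E/I on L5; bus BusRd; mem=0
  op20 P3: load  L6 → S/S/S/S on L6; bus BusRd; mem=85
  op21 P0: load  L6 → S/S/S/S on L6; bus (none); mem=85
  op22 P0: load  L6 → S/S/S/S on L6; bus (none); mem=85
  op23 P0: load  L6 → S/S/S/S on L6; bus (none); mem=85
  op24 P1: load  L6 → S/S/S/S on L6; bus (none); mem=85
  op25 P1: load  L6 → S/S/S/S on L6; bus (none); mem=85
  op26 P2: store L6 := 34 → I/I/M/I on L6; bus BusUpgr; mem=85
  op27 P3: load  L3 → I/I/S/S on L3; bus BusRd; mem=20
  op28 P2: load  L6 → I/I/M/I on L6; bus (none); mem=85

memory[L5] = 0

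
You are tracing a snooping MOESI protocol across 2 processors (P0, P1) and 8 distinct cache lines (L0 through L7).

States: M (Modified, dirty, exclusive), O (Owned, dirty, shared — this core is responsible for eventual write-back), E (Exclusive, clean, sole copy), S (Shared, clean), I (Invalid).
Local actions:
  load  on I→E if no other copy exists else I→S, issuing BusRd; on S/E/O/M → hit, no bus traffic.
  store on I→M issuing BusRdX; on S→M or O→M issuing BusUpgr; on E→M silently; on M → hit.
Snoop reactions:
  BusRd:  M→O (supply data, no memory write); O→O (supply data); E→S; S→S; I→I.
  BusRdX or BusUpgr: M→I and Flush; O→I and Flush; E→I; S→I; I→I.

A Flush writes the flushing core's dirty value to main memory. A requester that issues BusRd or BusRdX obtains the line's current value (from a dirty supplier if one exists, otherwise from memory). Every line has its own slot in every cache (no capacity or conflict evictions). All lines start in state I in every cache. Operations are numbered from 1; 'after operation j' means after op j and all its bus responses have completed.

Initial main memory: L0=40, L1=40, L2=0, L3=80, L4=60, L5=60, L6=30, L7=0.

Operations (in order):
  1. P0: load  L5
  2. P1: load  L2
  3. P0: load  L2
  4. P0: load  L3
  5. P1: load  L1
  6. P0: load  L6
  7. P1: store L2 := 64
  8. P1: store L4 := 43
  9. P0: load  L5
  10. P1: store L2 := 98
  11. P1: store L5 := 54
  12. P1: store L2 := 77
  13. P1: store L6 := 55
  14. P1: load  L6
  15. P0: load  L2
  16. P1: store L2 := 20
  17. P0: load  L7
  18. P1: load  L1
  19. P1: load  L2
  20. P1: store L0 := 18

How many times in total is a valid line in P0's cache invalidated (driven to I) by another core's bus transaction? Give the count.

step 1: P0: load  L5  ⟶  EI  (L5)  txn=BusRd  M[L5]=60
step 2: P1: load  L2  ⟶  IE  (L2)  txn=BusRd  M[L2]=0
step 3: P0: load  L2  ⟶  SS  (L2)  txn=BusRd  M[L2]=0
step 4: P0: load  L3  ⟶  EI  (L3)  txn=BusRd  M[L3]=80
step 5: P1: load  L1  ⟶  IE  (L1)  txn=BusRd  M[L1]=40
step 6: P0: load  L6  ⟶  EI  (L6)  txn=BusRd  M[L6]=30
step 7: P1: store L2 := 64  ⟶  IM  (L2)  txn=BusUpgr  M[L2]=0
step 8: P1: store L4 := 43  ⟶  IM  (L4)  txn=BusRdX  M[L4]=60
step 9: P0: load  L5  ⟶  EI  (L5)  txn=∅  M[L5]=60
step 10: P1: store L2 := 98  ⟶  IM  (L2)  txn=∅  M[L2]=0
step 11: P1: store L5 := 54  ⟶  IM  (L5)  txn=BusRdX  M[L5]=60
step 12: P1: store L2 := 77  ⟶  IM  (L2)  txn=∅  M[L2]=0
step 13: P1: store L6 := 55  ⟶  IM  (L6)  txn=BusRdX  M[L6]=30
step 14: P1: load  L6  ⟶  IM  (L6)  txn=∅  M[L6]=30
step 15: P0: load  L2  ⟶  SO  (L2)  txn=BusRd  M[L2]=0
step 16: P1: store L2 := 20  ⟶  IM  (L2)  txn=BusUpgr  M[L2]=0
step 17: P0: load  L7  ⟶  EI  (L7)  txn=BusRd  M[L7]=0
step 18: P1: load  L1  ⟶  IE  (L1)  txn=∅  M[L1]=40
step 19: P1: load  L2  ⟶  IM  (L2)  txn=∅  M[L2]=0
step 20: P1: store L0 := 18  ⟶  IM  (L0)  txn=BusRdX  M[L0]=40

invalidations = 4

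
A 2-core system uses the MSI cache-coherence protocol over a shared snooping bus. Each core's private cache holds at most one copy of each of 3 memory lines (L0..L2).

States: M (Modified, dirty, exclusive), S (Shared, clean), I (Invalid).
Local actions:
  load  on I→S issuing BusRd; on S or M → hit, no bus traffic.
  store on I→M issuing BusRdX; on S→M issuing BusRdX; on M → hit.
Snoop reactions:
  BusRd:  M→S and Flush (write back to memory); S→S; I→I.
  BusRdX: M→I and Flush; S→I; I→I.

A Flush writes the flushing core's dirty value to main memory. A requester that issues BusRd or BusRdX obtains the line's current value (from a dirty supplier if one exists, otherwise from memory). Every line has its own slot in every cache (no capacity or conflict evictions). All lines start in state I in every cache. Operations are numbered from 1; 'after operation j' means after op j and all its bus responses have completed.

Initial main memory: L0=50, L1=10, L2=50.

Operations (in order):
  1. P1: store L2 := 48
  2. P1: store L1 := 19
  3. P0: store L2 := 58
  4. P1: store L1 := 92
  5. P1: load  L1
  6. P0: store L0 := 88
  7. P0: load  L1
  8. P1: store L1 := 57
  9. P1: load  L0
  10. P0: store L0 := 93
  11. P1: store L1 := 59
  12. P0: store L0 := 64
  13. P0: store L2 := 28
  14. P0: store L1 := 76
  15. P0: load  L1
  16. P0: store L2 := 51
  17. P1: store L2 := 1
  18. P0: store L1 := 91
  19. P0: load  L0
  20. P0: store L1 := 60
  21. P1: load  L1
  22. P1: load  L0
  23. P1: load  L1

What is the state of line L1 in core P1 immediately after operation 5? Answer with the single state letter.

state = M

  op1 P1: store L2 := 48 → I/M on L2; bus BusRdX; mem=50
  op2 P1: store L1 := 19 → I/M on L1; bus BusRdX; mem=10
  op3 P0: store L2 := 58 → M/I on L2; bus BusRdX Flush; mem=48
  op4 P1: store L1 := 92 → I/M on L1; bus (none); mem=10
  op5 P1: load  L1 → I/M on L1; bus (none); mem=10
  op6 P0: store L0 := 88 → M/I on L0; bus BusRdX; mem=50
  op7 P0: load  L1 → S/S on L1; bus BusRd Flush; mem=92
  op8 P1: store L1 := 57 → I/M on L1; bus BusRdX; mem=92
  op9 P1: load  L0 → S/S on L0; bus BusRd Flush; mem=88
  op10 P0: store L0 := 93 → M/I on L0; bus BusRdX; mem=88
  op11 P1: store L1 := 59 → I/M on L1; bus (none); mem=92
  op12 P0: store L0 := 64 → M/I on L0; bus (none); mem=88
  op13 P0: store L2 := 28 → M/I on L2; bus (none); mem=48
  op14 P0: store L1 := 76 → M/I on L1; bus BusRdX Flush; mem=59
  op15 P0: load  L1 → M/I on L1; bus (none); mem=59
  op16 P0: store L2 := 51 → M/I on L2; bus (none); mem=48
  op17 P1: store L2 := 1 → I/M on L2; bus BusRdX Flush; mem=51
  op18 P0: store L1 := 91 → M/I on L1; bus (none); mem=59
  op19 P0: load  L0 → M/I on L0; bus (none); mem=88
  op20 P0: store L1 := 60 → M/I on L1; bus (none); mem=59
  op21 P1: load  L1 → S/S on L1; bus BusRd Flush; mem=60
  op22 P1: load  L0 → S/S on L0; bus BusRd Flush; mem=64
  op23 P1: load  L1 → S/S on L1; bus (none); mem=60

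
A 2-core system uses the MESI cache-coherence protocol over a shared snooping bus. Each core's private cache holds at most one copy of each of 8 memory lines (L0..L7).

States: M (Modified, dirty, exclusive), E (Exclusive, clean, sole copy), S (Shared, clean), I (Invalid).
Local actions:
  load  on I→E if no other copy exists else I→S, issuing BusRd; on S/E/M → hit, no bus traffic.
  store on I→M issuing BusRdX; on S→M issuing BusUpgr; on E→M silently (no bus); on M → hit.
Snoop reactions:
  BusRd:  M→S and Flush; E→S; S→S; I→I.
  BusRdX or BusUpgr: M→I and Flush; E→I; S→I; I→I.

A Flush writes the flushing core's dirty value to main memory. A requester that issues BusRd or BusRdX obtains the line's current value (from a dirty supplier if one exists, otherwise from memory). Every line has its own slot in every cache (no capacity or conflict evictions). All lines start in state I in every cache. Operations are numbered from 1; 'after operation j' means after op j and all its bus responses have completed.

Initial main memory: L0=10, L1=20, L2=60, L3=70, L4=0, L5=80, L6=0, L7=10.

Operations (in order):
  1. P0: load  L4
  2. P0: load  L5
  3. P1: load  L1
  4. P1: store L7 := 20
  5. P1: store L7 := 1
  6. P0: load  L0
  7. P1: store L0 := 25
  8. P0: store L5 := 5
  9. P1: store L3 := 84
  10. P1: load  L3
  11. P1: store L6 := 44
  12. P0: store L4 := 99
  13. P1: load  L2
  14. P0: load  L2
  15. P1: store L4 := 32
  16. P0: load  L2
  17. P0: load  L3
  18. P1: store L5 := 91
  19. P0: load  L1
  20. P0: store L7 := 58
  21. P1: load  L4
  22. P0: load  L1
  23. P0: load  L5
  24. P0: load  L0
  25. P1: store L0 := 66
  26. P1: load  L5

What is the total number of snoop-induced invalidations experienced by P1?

invalidations = 1

1. P0: load  L4  bus=[BusRd]  L4: P0=E P1=I  mem[L4]=0
2. P0: load  L5  bus=[BusRd]  L5: P0=E P1=I  mem[L5]=80
3. P1: load  L1  bus=[BusRd]  L1: P0=I P1=E  mem[L1]=20
4. P1: store L7 := 20  bus=[BusRdX]  L7: P0=I P1=M  mem[L7]=10
5. P1: store L7 := 1  bus=[-]  L7: P0=I P1=M  mem[L7]=10
6. P0: load  L0  bus=[BusRd]  L0: P0=E P1=I  mem[L0]=10
7. P1: store L0 := 25  bus=[BusRdX]  L0: P0=I P1=M  mem[L0]=10
8. P0: store L5 := 5  bus=[-]  L5: P0=M P1=I  mem[L5]=80
9. P1: store L3 := 84  bus=[BusRdX]  L3: P0=I P1=M  mem[L3]=70
10. P1: load  L3  bus=[-]  L3: P0=I P1=M  mem[L3]=70
11. P1: store L6 := 44  bus=[BusRdX]  L6: P0=I P1=M  mem[L6]=0
12. P0: store L4 := 99  bus=[-]  L4: P0=M P1=I  mem[L4]=0
13. P1: load  L2  bus=[BusRd]  L2: P0=I P1=E  mem[L2]=60
14. P0: load  L2  bus=[BusRd]  L2: P0=S P1=S  mem[L2]=60
15. P1: store L4 := 32  bus=[BusRdX,Flush]  L4: P0=I P1=M  mem[L4]=99
16. P0: load  L2  bus=[-]  L2: P0=S P1=S  mem[L2]=60
17. P0: load  L3  bus=[BusRd,Flush]  L3: P0=S P1=S  mem[L3]=84
18. P1: store L5 := 91  bus=[BusRdX,Flush]  L5: P0=I P1=M  mem[L5]=5
19. P0: load  L1  bus=[BusRd]  L1: P0=S P1=S  mem[L1]=20
20. P0: store L7 := 58  bus=[BusRdX,Flush]  L7: P0=M P1=I  mem[L7]=1
21. P1: load  L4  bus=[-]  L4: P0=I P1=M  mem[L4]=99
22. P0: load  L1  bus=[-]  L1: P0=S P1=S  mem[L1]=20
23. P0: load  L5  bus=[BusRd,Flush]  L5: P0=S P1=S  mem[L5]=91
24. P0: load  L0  bus=[BusRd,Flush]  L0: P0=S P1=S  mem[L0]=25
25. P1: store L0 := 66  bus=[BusUpgr]  L0: P0=I P1=M  mem[L0]=25
26. P1: load  L5  bus=[-]  L5: P0=S P1=S  mem[L5]=91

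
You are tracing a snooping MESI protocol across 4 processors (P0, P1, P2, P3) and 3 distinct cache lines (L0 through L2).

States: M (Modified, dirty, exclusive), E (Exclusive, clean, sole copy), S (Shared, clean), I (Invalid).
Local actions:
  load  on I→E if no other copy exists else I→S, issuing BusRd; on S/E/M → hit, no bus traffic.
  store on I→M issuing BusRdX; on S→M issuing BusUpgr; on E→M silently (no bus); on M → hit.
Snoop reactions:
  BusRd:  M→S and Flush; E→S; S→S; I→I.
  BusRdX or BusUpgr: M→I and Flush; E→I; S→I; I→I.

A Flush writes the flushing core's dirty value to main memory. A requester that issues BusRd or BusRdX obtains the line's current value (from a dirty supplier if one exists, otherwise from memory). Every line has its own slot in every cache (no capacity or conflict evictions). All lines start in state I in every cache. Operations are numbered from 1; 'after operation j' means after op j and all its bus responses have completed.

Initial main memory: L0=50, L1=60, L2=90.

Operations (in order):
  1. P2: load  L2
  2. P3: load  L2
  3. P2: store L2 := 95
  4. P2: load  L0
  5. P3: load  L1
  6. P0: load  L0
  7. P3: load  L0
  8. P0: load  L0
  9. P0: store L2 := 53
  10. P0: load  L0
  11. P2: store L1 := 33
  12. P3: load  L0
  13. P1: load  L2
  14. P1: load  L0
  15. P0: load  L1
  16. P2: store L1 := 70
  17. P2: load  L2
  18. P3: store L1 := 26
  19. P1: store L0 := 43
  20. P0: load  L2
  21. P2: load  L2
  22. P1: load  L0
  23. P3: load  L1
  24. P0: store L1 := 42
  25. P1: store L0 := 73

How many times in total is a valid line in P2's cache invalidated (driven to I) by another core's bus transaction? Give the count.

step 1: P2: load  L2  ⟶  IIEI  (L2)  txn=BusRd  M[L2]=90
step 2: P3: load  L2  ⟶  IISS  (L2)  txn=BusRd  M[L2]=90
step 3: P2: store L2 := 95  ⟶  IIMI  (L2)  txn=BusUpgr  M[L2]=90
step 4: P2: load  L0  ⟶  IIEI  (L0)  txn=BusRd  M[L0]=50
step 5: P3: load  L1  ⟶  IIIE  (L1)  txn=BusRd  M[L1]=60
step 6: P0: load  L0  ⟶  SISI  (L0)  txn=BusRd  M[L0]=50
step 7: P3: load  L0  ⟶  SISS  (L0)  txn=BusRd  M[L0]=50
step 8: P0: load  L0  ⟶  SISS  (L0)  txn=∅  M[L0]=50
step 9: P0: store L2 := 53  ⟶  MIII  (L2)  txn=BusRdX+Flush  M[L2]=95
step 10: P0: load  L0  ⟶  SISS  (L0)  txn=∅  M[L0]=50
step 11: P2: store L1 := 33  ⟶  IIMI  (L1)  txn=BusRdX  M[L1]=60
step 12: P3: load  L0  ⟶  SISS  (L0)  txn=∅  M[L0]=50
step 13: P1: load  L2  ⟶  SSII  (L2)  txn=BusRd+Flush  M[L2]=53
step 14: P1: load  L0  ⟶  SSSS  (L0)  txn=BusRd  M[L0]=50
step 15: P0: load  L1  ⟶  SISI  (L1)  txn=BusRd+Flush  M[L1]=33
step 16: P2: store L1 := 70  ⟶  IIMI  (L1)  txn=BusUpgr  M[L1]=33
step 17: P2: load  L2  ⟶  SSSI  (L2)  txn=BusRd  M[L2]=53
step 18: P3: store L1 := 26  ⟶  IIIM  (L1)  txn=BusRdX+Flush  M[L1]=70
step 19: P1: store L0 := 43  ⟶  IMII  (L0)  txn=BusUpgr  M[L0]=50
step 20: P0: load  L2  ⟶  SSSI  (L2)  txn=∅  M[L2]=53
step 21: P2: load  L2  ⟶  SSSI  (L2)  txn=∅  M[L2]=53
step 22: P1: load  L0  ⟶  IMII  (L0)  txn=∅  M[L0]=50
step 23: P3: load  L1  ⟶  IIIM  (L1)  txn=∅  M[L1]=70
step 24: P0: store L1 := 42  ⟶  MIII  (L1)  txn=BusRdX+Flush  M[L1]=26
step 25: P1: store L0 := 73  ⟶  IMII  (L0)  txn=∅  M[L0]=50

invalidations = 3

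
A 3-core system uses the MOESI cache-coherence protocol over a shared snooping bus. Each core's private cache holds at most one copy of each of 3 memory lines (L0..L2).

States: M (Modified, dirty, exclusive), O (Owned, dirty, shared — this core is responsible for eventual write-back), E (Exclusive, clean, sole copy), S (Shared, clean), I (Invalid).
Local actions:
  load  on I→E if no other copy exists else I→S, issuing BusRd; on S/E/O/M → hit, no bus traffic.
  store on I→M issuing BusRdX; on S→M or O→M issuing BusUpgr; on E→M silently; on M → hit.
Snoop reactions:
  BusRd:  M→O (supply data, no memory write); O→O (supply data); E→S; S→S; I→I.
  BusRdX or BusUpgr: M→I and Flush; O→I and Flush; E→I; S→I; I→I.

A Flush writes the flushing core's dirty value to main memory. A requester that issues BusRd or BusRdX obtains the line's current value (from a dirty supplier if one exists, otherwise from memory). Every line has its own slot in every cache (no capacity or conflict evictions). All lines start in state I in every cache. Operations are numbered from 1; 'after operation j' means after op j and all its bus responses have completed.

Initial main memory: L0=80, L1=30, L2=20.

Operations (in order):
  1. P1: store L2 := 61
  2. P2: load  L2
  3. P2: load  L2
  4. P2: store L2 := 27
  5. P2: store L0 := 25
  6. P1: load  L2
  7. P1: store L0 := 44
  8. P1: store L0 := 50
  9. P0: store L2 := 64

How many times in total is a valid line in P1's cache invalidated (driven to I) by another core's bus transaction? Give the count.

step 1: P1: store L2 := 61  ⟶  IMI  (L2)  txn=BusRdX  M[L2]=20
step 2: P2: load  L2  ⟶  IOS  (L2)  txn=BusRd  M[L2]=20
step 3: P2: load  L2  ⟶  IOS  (L2)  txn=∅  M[L2]=20
step 4: P2: store L2 := 27  ⟶  IIM  (L2)  txn=BusUpgr+Flush  M[L2]=61
step 5: P2: store L0 := 25  ⟶  IIM  (L0)  txn=BusRdX  M[L0]=80
step 6: P1: load  L2  ⟶  ISO  (L2)  txn=BusRd  M[L2]=61
step 7: P1: store L0 := 44  ⟶  IMI  (L0)  txn=BusRdX+Flush  M[L0]=25
step 8: P1: store L0 := 50  ⟶  IMI  (L0)  txn=∅  M[L0]=25
step 9: P0: store L2 := 64  ⟶  MII  (L2)  txn=BusRdX+Flush  M[L2]=27

invalidations = 2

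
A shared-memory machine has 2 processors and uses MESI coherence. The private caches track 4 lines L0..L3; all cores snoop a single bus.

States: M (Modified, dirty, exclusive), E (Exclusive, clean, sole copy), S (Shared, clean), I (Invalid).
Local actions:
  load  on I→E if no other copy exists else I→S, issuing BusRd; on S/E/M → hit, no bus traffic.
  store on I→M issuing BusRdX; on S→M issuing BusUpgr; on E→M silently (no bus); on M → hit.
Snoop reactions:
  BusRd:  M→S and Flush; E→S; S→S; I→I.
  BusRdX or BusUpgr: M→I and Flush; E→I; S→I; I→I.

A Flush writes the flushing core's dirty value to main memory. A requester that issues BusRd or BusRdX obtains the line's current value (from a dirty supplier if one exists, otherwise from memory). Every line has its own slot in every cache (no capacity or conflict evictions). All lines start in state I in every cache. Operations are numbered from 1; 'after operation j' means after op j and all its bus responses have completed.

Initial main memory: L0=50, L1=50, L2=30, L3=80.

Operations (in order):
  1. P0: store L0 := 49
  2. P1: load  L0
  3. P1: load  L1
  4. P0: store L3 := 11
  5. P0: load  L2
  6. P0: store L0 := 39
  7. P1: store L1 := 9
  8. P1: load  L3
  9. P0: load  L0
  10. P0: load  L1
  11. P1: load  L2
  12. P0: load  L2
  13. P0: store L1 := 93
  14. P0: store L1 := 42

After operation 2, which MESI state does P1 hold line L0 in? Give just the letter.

state = S

  op1 P0: store L0 := 49 → M/I on L0; bus BusRdX; mem=50
  op2 P1: load  L0 → S/S on L0; bus BusRd Flush; mem=49
  op3 P1: load  L1 → I/E on L1; bus BusRd; mem=50
  op4 P0: store L3 := 11 → M/I on L3; bus BusRdX; mem=80
  op5 P0: load  L2 → E/I on L2; bus BusRd; mem=30
  op6 P0: store L0 := 39 → M/I on L0; bus BusUpgr; mem=49
  op7 P1: store L1 := 9 → I/M on L1; bus (none); mem=50
  op8 P1: load  L3 → S/S on L3; bus BusRd Flush; mem=11
  op9 P0: load  L0 → M/I on L0; bus (none); mem=49
  op10 P0: load  L1 → S/S on L1; bus BusRd Flush; mem=9
  op11 P1: load  L2 → S/S on L2; bus BusRd; mem=30
  op12 P0: load  L2 → S/S on L2; bus (none); mem=30
  op13 P0: store L1 := 93 → M/I on L1; bus BusUpgr; mem=9
  op14 P0: store L1 := 42 → M/I on L1; bus (none); mem=9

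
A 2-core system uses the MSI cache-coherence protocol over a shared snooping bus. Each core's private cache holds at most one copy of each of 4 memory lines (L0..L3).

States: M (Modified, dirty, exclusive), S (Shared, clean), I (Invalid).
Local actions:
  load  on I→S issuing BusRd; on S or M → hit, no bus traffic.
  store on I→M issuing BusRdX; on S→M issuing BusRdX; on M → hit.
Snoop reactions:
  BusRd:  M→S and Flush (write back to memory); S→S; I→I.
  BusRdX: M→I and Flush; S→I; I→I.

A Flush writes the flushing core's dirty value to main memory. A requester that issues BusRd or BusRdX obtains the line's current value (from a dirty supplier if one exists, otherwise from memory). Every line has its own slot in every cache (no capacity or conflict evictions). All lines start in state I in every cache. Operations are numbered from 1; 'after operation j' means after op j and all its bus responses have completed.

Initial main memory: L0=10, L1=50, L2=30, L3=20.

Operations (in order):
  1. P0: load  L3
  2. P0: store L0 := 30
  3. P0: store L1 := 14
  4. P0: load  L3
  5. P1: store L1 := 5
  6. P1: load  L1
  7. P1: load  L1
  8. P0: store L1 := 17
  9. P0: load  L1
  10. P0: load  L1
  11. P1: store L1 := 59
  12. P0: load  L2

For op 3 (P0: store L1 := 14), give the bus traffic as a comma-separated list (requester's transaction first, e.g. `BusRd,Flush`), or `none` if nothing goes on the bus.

[1] P0: load  L3 | P0:S(20), P1:I | bus: BusRd
[2] P0: store L0 := 30 | P0:M(30), P1:I | bus: BusRdX
[3] P0: store L1 := 14 | P0:M(14), P1:I | bus: BusRdX
[4] P0: load  L3 | P0:S(20), P1:I | bus: none
[5] P1: store L1 := 5 | P0:I, P1:M(5) | bus: BusRdX,Flush
[6] P1: load  L1 | P0:I, P1:M(5) | bus: none
[7] P1: load  L1 | P0:I, P1:M(5) | bus: none
[8] P0: store L1 := 17 | P0:M(17), P1:I | bus: BusRdX,Flush
[9] P0: load  L1 | P0:M(17), P1:I | bus: none
[10] P0: load  L1 | P0:M(17), P1:I | bus: none
[11] P1: store L1 := 59 | P0:I, P1:M(59) | bus: BusRdX,Flush
[12] P0: load  L2 | P0:S(30), P1:I | bus: BusRd

bus = BusRdX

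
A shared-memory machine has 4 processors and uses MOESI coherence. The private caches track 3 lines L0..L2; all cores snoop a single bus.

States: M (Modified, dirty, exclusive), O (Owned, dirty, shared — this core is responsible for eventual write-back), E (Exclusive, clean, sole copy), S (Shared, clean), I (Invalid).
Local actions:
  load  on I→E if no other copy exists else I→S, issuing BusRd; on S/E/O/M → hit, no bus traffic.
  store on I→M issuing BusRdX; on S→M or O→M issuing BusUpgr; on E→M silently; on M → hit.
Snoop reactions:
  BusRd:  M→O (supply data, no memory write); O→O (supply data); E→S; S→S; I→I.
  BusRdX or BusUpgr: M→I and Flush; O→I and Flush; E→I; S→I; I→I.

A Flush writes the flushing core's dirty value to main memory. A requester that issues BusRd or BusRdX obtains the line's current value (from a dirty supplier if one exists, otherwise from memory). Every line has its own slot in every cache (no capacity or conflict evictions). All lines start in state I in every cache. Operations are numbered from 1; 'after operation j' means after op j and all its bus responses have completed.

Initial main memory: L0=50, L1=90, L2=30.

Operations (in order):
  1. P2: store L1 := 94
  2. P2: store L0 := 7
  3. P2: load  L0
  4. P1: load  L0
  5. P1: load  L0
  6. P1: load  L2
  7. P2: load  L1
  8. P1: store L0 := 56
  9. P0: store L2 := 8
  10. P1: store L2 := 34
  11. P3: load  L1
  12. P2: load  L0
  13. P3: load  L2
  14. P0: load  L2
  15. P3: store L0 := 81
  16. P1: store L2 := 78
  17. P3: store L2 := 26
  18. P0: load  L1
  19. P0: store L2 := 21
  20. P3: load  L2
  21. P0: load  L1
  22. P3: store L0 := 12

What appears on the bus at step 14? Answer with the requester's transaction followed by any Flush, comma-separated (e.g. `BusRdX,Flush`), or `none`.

[1] P2: store L1 := 94 | P0:I, P1:I, P2:M(94), P3:I | bus: BusRdX
[2] P2: store L0 := 7 | P0:I, P1:I, P2:M(7), P3:I | bus: BusRdX
[3] P2: load  L0 | P0:I, P1:I, P2:M(7), P3:I | bus: none
[4] P1: load  L0 | P0:I, P1:S(7), P2:O(7), P3:I | bus: BusRd
[5] P1: load  L0 | P0:I, P1:S(7), P2:O(7), P3:I | bus: none
[6] P1: load  L2 | P0:I, P1:E(30), P2:I, P3:I | bus: BusRd
[7] P2: load  L1 | P0:I, P1:I, P2:M(94), P3:I | bus: none
[8] P1: store L0 := 56 | P0:I, P1:M(56), P2:I, P3:I | bus: BusUpgr,Flush
[9] P0: store L2 := 8 | P0:M(8), P1:I, P2:I, P3:I | bus: BusRdX
[10] P1: store L2 := 34 | P0:I, P1:M(34), P2:I, P3:I | bus: BusRdX,Flush
[11] P3: load  L1 | P0:I, P1:I, P2:O(94), P3:S(94) | bus: BusRd
[12] P2: load  L0 | P0:I, P1:O(56), P2:S(56), P3:I | bus: BusRd
[13] P3: load  L2 | P0:I, P1:O(34), P2:I, P3:S(34) | bus: BusRd
[14] P0: load  L2 | P0:S(34), P1:O(34), P2:I, P3:S(34) | bus: BusRd
[15] P3: store L0 := 81 | P0:I, P1:I, P2:I, P3:M(81) | bus: BusRdX,Flush
[16] P1: store L2 := 78 | P0:I, P1:M(78), P2:I, P3:I | bus: BusUpgr
[17] P3: store L2 := 26 | P0:I, P1:I, P2:I, P3:M(26) | bus: BusRdX,Flush
[18] P0: load  L1 | P0:S(94), P1:I, P2:O(94), P3:S(94) | bus: BusRd
[19] P0: store L2 := 21 | P0:M(21), P1:I, P2:I, P3:I | bus: BusRdX,Flush
[20] P3: load  L2 | P0:O(21), P1:I, P2:I, P3:S(21) | bus: BusRd
[21] P0: load  L1 | P0:S(94), P1:I, P2:O(94), P3:S(94) | bus: none
[22] P3: store L0 := 12 | P0:I, P1:I, P2:I, P3:M(12) | bus: none

bus = BusRd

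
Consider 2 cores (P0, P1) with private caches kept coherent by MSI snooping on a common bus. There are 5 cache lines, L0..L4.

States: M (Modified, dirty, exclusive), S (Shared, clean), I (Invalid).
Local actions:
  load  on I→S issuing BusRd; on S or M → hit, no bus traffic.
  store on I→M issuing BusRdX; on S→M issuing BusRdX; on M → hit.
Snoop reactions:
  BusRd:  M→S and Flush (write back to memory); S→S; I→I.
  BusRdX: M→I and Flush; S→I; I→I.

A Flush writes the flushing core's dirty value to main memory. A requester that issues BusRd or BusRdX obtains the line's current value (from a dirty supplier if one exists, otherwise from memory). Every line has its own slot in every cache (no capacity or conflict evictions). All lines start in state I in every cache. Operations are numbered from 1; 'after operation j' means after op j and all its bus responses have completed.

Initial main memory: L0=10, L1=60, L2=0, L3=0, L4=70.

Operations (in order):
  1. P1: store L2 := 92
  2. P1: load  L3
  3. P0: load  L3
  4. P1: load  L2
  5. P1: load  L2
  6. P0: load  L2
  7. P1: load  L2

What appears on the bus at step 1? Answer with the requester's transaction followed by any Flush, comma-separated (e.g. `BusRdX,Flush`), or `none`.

[1] P1: store L2 := 92 | P0:I, P1:M(92) | bus: BusRdX
[2] P1: load  L3 | P0:I, P1:S(0) | bus: BusRd
[3] P0: load  L3 | P0:S(0), P1:S(0) | bus: BusRd
[4] P1: load  L2 | P0:I, P1:M(92) | bus: none
[5] P1: load  L2 | P0:I, P1:M(92) | bus: none
[6] P0: load  L2 | P0:S(92), P1:S(92) | bus: BusRd,Flush
[7] P1: load  L2 | P0:S(92), P1:S(92) | bus: none

bus = BusRdX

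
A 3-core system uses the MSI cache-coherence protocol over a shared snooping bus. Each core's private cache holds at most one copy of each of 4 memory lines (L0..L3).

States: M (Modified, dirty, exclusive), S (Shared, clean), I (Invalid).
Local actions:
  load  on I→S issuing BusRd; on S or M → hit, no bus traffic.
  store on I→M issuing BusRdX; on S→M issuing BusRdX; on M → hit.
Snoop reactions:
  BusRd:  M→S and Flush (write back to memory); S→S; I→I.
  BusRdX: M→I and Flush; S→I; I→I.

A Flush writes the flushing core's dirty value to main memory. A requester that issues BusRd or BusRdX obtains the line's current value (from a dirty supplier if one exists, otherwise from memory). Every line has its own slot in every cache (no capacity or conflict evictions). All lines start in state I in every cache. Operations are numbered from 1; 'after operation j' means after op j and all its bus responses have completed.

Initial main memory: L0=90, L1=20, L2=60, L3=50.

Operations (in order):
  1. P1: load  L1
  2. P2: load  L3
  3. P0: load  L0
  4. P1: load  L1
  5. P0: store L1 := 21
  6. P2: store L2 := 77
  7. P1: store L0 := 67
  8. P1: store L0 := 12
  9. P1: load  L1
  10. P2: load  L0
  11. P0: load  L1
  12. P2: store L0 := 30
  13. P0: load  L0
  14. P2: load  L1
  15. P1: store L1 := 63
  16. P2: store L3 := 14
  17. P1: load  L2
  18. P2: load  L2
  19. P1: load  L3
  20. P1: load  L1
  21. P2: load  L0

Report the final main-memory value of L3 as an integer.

[1] P1: load  L1 | P0:I, P1:S(20), P2:I | bus: BusRd
[2] P2: load  L3 | P0:I, P1:I, P2:S(50) | bus: BusRd
[3] P0: load  L0 | P0:S(90), P1:I, P2:I | bus: BusRd
[4] P1: load  L1 | P0:I, P1:S(20), P2:I | bus: none
[5] P0: store L1 := 21 | P0:M(21), P1:I, P2:I | bus: BusRdX
[6] P2: store L2 := 77 | P0:I, P1:I, P2:M(77) | bus: BusRdX
[7] P1: store L0 := 67 | P0:I, P1:M(67), P2:I | bus: BusRdX
[8] P1: store L0 := 12 | P0:I, P1:M(12), P2:I | bus: none
[9] P1: load  L1 | P0:S(21), P1:S(21), P2:I | bus: BusRd,Flush
[10] P2: load  L0 | P0:I, P1:S(12), P2:S(12) | bus: BusRd,Flush
[11] P0: load  L1 | P0:S(21), P1:S(21), P2:I | bus: none
[12] P2: store L0 := 30 | P0:I, P1:I, P2:M(30) | bus: BusRdX
[13] P0: load  L0 | P0:S(30), P1:I, P2:S(30) | bus: BusRd,Flush
[14] P2: load  L1 | P0:S(21), P1:S(21), P2:S(21) | bus: BusRd
[15] P1: store L1 := 63 | P0:I, P1:M(63), P2:I | bus: BusRdX
[16] P2: store L3 := 14 | P0:I, P1:I, P2:M(14) | bus: BusRdX
[17] P1: load  L2 | P0:I, P1:S(77), P2:S(77) | bus: BusRd,Flush
[18] P2: load  L2 | P0:I, P1:S(77), P2:S(77) | bus: none
[19] P1: load  L3 | P0:I, P1:S(14), P2:S(14) | bus: BusRd,Flush
[20] P1: load  L1 | P0:I, P1:M(63), P2:I | bus: none
[21] P2: load  L0 | P0:S(30), P1:I, P2:S(30) | bus: none

memory[L3] = 14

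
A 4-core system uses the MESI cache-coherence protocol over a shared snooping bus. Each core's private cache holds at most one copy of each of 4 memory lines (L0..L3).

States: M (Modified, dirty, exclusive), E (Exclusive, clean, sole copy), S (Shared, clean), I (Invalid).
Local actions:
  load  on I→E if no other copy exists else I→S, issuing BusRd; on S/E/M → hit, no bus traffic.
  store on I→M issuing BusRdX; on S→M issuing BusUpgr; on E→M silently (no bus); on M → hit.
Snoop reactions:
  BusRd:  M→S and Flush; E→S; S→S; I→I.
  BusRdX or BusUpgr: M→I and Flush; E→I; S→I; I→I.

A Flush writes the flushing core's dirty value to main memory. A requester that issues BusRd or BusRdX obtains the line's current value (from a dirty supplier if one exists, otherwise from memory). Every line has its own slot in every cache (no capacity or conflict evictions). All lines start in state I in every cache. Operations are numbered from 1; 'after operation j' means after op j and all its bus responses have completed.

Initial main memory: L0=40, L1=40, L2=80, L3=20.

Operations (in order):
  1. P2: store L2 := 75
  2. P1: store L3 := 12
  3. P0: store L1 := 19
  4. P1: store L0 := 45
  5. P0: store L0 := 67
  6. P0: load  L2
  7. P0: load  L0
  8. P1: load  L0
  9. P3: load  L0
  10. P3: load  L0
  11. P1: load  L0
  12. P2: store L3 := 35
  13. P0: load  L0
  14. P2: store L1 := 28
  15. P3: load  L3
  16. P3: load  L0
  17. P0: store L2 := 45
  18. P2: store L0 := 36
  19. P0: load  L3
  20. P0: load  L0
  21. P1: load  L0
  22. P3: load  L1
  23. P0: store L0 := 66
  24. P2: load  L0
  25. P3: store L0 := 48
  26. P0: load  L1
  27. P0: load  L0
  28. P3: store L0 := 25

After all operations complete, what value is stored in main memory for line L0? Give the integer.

step 1: P2: store L2 := 75  ⟶  IIMI  (L2)  txn=BusRdX  M[L2]=80
step 2: P1: store L3 := 12  ⟶  IMII  (L3)  txn=BusRdX  M[L3]=20
step 3: P0: store L1 := 19  ⟶  MIII  (L1)  txn=BusRdX  M[L1]=40
step 4: P1: store L0 := 45  ⟶  IMII  (L0)  txn=BusRdX  M[L0]=40
step 5: P0: store L0 := 67  ⟶  MIII  (L0)  txn=BusRdX+Flush  M[L0]=45
step 6: P0: load  L2  ⟶  SISI  (L2)  txn=BusRd+Flush  M[L2]=75
step 7: P0: load  L0  ⟶  MIII  (L0)  txn=∅  M[L0]=45
step 8: P1: load  L0  ⟶  SSII  (L0)  txn=BusRd+Flush  M[L0]=67
step 9: P3: load  L0  ⟶  SSIS  (L0)  txn=BusRd  M[L0]=67
step 10: P3: load  L0  ⟶  SSIS  (L0)  txn=∅  M[L0]=67
step 11: P1: load  L0  ⟶  SSIS  (L0)  txn=∅  M[L0]=67
step 12: P2: store L3 := 35  ⟶  IIMI  (L3)  txn=BusRdX+Flush  M[L3]=12
step 13: P0: load  L0  ⟶  SSIS  (L0)  txn=∅  M[L0]=67
step 14: P2: store L1 := 28  ⟶  IIMI  (L1)  txn=BusRdX+Flush  M[L1]=19
step 15: P3: load  L3  ⟶  IISS  (L3)  txn=BusRd+Flush  M[L3]=35
step 16: P3: load  L0  ⟶  SSIS  (L0)  txn=∅  M[L0]=67
step 17: P0: store L2 := 45  ⟶  MIII  (L2)  txn=BusUpgr  M[L2]=75
step 18: P2: store L0 := 36  ⟶  IIMI  (L0)  txn=BusRdX  M[L0]=67
step 19: P0: load  L3  ⟶  SISS  (L3)  txn=BusRd  M[L3]=35
step 20: P0: load  L0  ⟶  SISI  (L0)  txn=BusRd+Flush  M[L0]=36
step 21: P1: load  L0  ⟶  SSSI  (L0)  txn=BusRd  M[L0]=36
step 22: P3: load  L1  ⟶  IISS  (L1)  txn=BusRd+Flush  M[L1]=28
step 23: P0: store L0 := 66  ⟶  MIII  (L0)  txn=BusUpgr  M[L0]=36
step 24: P2: load  L0  ⟶  SISI  (L0)  txn=BusRd+Flush  M[L0]=66
step 25: P3: store L0 := 48  ⟶  IIIM  (L0)  txn=BusRdX  M[L0]=66
step 26: P0: load  L1  ⟶  SISS  (L1)  txn=BusRd  M[L1]=28
step 27: P0: load  L0  ⟶  SIIS  (L0)  txn=BusRd+Flush  M[L0]=48
step 28: P3: store L0 := 25  ⟶  IIIM  (L0)  txn=BusUpgr  M[L0]=48

memory[L0] = 48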